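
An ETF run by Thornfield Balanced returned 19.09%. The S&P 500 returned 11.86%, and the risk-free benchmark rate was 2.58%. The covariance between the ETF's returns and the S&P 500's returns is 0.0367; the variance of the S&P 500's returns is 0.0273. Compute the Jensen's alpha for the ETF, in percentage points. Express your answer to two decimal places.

β = Cov / Var = 0.0367 / 0.0273 = 1.3443
E[R] = Rf + β(Rm − Rf) = 2.58% + 1.3443 × (11.86% − 2.58%) = 15.0551%
α = Rp − E[R] = 19.09% − 15.0551% = 4.0349

4.03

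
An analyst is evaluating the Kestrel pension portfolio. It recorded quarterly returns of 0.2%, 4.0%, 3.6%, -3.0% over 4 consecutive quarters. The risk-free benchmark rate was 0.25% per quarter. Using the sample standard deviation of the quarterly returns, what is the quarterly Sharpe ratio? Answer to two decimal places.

0.29

Mean return r̄ = 4.80 / 4 = 1.2000%
Σ(r − r̄)² = (0.2 − 1.2000)² + (4 − 1.2000)² + … = 32.2400
sample σ = √(32.2400 / 3) = √10.7467 = 3.2782%
Sharpe = (r̄ − rf) / σ = (1.2000 − 0.25) / 3.2782 = 0.9500 / 3.2782 = 0.2898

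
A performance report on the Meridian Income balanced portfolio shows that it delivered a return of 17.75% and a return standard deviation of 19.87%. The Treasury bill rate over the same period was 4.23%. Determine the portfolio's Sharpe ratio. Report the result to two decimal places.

Sharpe = (Rp − Rf) / σp = (17.75% − 4.23%) / 19.87% = 13.52% / 19.87% = 0.6804

0.68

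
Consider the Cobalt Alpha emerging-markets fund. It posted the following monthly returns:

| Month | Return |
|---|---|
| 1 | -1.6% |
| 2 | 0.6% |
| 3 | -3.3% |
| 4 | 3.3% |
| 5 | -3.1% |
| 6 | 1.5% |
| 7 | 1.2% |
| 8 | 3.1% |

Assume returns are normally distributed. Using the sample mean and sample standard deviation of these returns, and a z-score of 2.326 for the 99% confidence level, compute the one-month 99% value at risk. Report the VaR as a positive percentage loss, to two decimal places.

r̄ = (-1.6 + 0.6 − 3.3 + 3.3 − 3.1 + 1.5 + 1.2 + 3.1) / 8 = 0.2125%
Sample std dev = √[47.2488 / 7] = 2.5980%
VaR = −(r̄ − z·σ) = −(0.2125 − 2.326 × 2.5980) = −(-5.8304) = 5.8304%

5.83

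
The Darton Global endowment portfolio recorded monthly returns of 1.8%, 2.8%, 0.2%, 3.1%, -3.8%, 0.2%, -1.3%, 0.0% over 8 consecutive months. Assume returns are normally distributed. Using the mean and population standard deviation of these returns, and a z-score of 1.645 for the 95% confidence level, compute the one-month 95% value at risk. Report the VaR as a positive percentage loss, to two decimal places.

3.10

r̄ = (1.8 + 2.8 + 0.2 + 3.1 − 3.8 + 0.2 − 1.3 + 0) / 8 = 0.3750%
Σ(r − r̄)² = (1.8 − 0.3750)² + (2.8 − 0.3750)² + … = 35.7750
σ = √[35.7750 / 8] = 2.1147%
VaR = −(r̄ − z·σ) = −(0.3750 − 1.645 × 2.1147) = −(-3.1037) = 3.1037%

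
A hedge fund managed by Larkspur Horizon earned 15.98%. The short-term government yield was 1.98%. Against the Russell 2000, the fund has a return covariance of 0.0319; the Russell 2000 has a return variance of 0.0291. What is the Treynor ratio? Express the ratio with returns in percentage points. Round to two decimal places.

12.77

β = Cov / Var = 0.0319 / 0.0291 = 1.0962
Treynor = (Rp − Rf) / β = (15.98% − 1.98%) / 1.0962 = 14.00 / 1.0962 = 12.7714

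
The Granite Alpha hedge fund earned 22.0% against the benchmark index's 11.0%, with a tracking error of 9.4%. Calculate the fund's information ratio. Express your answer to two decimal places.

1.17

IR = (Rp − Rb) / TE = (22.0% − 11.0%) / 9.4% = 11.00% / 9.4% = 1.1702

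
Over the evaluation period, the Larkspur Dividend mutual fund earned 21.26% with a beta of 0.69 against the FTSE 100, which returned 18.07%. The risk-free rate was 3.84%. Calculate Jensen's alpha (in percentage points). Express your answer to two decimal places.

CAPM expected return = Rf + β(Rm − Rf) = 3.84% + 0.69 × (18.07% − 3.84%) = 3.84 + 0.69 × 14.23 = 13.6587%
Jensen's α = Rp − E[R] = 21.26% − 13.6587% = 7.6013

7.60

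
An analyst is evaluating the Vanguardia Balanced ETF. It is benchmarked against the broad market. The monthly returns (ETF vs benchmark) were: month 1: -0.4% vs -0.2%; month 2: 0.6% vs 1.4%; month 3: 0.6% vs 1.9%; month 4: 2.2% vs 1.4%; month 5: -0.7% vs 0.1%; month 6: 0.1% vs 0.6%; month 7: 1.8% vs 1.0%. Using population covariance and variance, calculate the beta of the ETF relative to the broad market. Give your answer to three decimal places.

r̄p = 0.6000%,  r̄m = 0.8857%
Cov = Σ(rp − r̄p)(rm − r̄m) / 7 = 0.4586
Var(rm) = Σ(rm − r̄m)² / 7 = 0.4927
β = Cov / Var = 0.4586 / 0.4927 = 0.9308

0.931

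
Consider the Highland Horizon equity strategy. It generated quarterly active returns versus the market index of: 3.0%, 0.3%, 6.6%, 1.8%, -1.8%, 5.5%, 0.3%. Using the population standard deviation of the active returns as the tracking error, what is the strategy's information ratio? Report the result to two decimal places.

r̄ = (3 + 0.3 + 6.6 + 1.8 − 1.8 + 5.5 + 0.3) / 7 = 2.2429%
Population σ = √[Σ(r − r̄)² / 7] = √[54.2571 / 7] = √7.7510 = 2.7841%
IR = r̄ / tracking error = 2.2429 / 2.7841 = 0.8056

0.81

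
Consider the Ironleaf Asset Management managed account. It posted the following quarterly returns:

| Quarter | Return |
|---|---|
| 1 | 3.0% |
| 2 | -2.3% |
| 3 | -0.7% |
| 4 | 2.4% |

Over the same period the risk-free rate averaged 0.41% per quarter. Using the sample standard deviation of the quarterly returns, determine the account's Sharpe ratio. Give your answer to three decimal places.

0.075

Mean return μ = 2.40 / 4 = 0.6000%
Σ(r − μ)² = (3 − 0.6000)² + (-2.3 − 0.6000)² + (-0.7 − 0.6000)² + … = 19.1000
σ = √[19.1000 / 3] = 2.5232%
Sharpe = (μ − rf) / σ = (0.6000 − 0.41) / 2.5232 = 0.1900 / 2.5232 = 0.0753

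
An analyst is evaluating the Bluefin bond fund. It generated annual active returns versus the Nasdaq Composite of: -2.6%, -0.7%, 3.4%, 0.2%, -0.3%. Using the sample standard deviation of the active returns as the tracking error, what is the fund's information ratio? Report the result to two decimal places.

0.00

μ = (-2.6 − 0.7 + 3.4 + 0.2 − 0.3) / 5 = 0.0000%
Sample std dev = √[18.9400 / 4] = 2.1760%
IR = μ / tracking error = 0.0000 / 2.1760 = 0.0000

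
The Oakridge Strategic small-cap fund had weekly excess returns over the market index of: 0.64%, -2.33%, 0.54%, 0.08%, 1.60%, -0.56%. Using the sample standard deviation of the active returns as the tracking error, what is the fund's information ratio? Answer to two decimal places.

0.00

Mean return μ = -0.030 / 6 = -0.0050%
Σ(r − μ)² = (0.64 − (-0.0050))² + (-2.33 − (-0.0050))² + … = 9.0100
sample σ = √(9.0100 / 5) = √1.8020 = 1.3424%
IR = μ / tracking error = -0.0050 / 1.3424 = -0.0037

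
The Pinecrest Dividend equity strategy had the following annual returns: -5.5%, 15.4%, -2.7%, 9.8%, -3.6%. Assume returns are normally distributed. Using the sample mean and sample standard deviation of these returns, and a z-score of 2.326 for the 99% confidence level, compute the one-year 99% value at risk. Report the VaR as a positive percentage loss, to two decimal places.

Mean return r̄ = 13.40 / 5 = 2.6800%
Sample σ = √[Σ(r − r̄)² / 4] = √[347.7880 / 4] = √86.9470 = 9.3245%
VaR = −(r̄ − z·σ) = −(2.6800 − 2.326 × 9.3245) = −(-19.0088) = 19.0088%

19.01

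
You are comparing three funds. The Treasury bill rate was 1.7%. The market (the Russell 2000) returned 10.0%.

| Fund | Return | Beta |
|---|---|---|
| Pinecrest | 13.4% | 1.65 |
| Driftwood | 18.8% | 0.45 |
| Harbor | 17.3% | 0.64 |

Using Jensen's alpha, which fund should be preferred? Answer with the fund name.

Pinecrest: α = 13.4% − [1.7% + 1.65 × (10.0% − 1.7%)] = -1.995
Driftwood: α = 18.8% − [1.7% + 0.45 × (10.0% − 1.7%)] = 13.365
Harbor: α = 17.3% − [1.7% + 0.64 × (10.0% − 1.7%)] = 10.288
Highest: Driftwood (13.365).

Driftwood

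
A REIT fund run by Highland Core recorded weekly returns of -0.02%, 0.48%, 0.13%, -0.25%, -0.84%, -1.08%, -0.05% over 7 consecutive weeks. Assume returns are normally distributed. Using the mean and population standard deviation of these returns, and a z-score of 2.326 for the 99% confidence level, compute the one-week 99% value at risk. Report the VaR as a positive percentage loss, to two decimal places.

r̄ = (-0.02 + 0.48 + 0.13 − 0.25 − 0.84 − 1.08 − 0.05) / 7 = -1.630 / 7 = -0.2329%
Population std dev = √[1.8051 / 7] = 0.5078%
VaR = −(r̄ − z·σ) = −(-0.2329 − 2.326 × 0.5078) = −(-1.4140) = 1.4140%

1.41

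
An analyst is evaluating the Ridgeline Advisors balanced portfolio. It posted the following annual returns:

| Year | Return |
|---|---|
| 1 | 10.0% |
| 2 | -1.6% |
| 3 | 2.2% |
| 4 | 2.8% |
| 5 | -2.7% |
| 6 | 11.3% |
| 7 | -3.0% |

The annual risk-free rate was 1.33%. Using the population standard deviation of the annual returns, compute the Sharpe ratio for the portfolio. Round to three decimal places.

μ = (10 − 1.6 + 2.2 + 2.8 − 2.7 + 11.3 − 3) / 7 = 2.7143%
Σ(r − μ)² = (10 − 2.7143)² + (-1.6 − 2.7143)² + … = 207.6486
σ = √[207.6486 / 7] = 5.4465%
Sharpe = (μ − rf) / σ = (2.7143 − 1.33) / 5.4465 = 1.3843 / 5.4465 = 0.2542

0.254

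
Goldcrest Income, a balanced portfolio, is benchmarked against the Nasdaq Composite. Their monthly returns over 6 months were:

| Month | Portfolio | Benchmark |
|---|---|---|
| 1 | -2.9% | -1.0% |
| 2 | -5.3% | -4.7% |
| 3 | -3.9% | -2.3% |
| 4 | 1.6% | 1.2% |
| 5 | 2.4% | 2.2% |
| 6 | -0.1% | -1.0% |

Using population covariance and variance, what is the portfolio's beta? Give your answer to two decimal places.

1.20

r̄p = -1.3667%,  r̄m = -0.9333%
Cov = Σ(rp − r̄p)(rm − r̄m) / 6 = 6.0711
Var(rm) = Σ(rm − r̄m)² / 6 = 5.0722
β = Cov / Var = 6.0711 / 5.0722 = 1.1969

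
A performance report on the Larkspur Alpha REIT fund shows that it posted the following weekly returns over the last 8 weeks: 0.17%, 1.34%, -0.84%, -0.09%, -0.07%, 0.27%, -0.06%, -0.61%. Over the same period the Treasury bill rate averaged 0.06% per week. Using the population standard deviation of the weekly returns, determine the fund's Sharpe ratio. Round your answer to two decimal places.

r̄ = (0.17 + 1.34 − 0.84 − 0.09 − 0.07 + 0.27 − 0.06 − 0.61) / 8 = 0.110 / 8 = 0.0138%
Population std dev = √[2.9902 / 8] = 0.6114%
Sharpe = (r̄ − rf) / σ = (0.0138 − 0.06) / 0.6114 = -0.0462 / 0.6114 = -0.0756

-0.08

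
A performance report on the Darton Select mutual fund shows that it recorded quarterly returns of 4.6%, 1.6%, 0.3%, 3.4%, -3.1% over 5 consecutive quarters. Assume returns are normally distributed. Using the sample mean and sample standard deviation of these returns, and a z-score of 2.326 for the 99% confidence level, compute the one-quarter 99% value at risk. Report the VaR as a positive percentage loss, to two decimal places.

5.59

r̄ = (4.6 + 1.6 + 0.3 + 3.4 − 3.1) / 5 = 1.3600%
Sample σ = √[Σ(r − r̄)² / 4] = √[35.7320 / 4] = √8.9330 = 2.9888%
VaR = −(r̄ − z·σ) = −(1.3600 − 2.326 × 2.9888) = −(-5.5919) = 5.5919%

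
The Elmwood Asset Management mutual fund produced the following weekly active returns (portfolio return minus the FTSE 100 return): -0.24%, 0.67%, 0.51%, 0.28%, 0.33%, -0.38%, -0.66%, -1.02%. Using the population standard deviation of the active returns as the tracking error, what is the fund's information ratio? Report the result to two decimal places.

-0.11

Mean return r̄ = -0.510 / 8 = -0.0638%
Σ(r − r̄)² = (-0.24 − (-0.0638))² + (0.67 − (-0.0638))² + … = 2.5418
σ = √[2.5418 / 8] = 0.5637%
IR = r̄ / tracking error = -0.0638 / 0.5637 = -0.1132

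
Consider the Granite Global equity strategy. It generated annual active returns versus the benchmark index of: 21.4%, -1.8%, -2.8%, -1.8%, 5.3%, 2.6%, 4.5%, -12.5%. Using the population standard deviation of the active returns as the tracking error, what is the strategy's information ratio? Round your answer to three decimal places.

0.206

μ = (21.4 − 1.8 − 2.8 − 1.8 + 5.3 + 2.6 + 4.5 − 12.5) / 8 = 1.8625%
Σ(r − μ)² = (21.4 − 1.8625)² + (-1.8 − 1.8625)² + … = 655.8788
population σ = √(655.8788 / 8) = √81.9849 = 9.0546%
IR = μ / tracking error = 1.8625 / 9.0546 = 0.2057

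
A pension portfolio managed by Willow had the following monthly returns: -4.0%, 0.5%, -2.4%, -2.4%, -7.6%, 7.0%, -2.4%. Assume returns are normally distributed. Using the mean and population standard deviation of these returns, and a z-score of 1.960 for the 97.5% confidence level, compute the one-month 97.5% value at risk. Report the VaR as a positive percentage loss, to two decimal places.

9.80

Mean return r̄ = -11.30 / 7 = -1.6143%
Σ(r − r̄)² = 122.0486; population σ = √(122.0486/7) = 4.1756%
VaR = −(r̄ − z·σ) = −(-1.6143 − 1.960 × 4.1756) = −(-9.7985) = 9.7985%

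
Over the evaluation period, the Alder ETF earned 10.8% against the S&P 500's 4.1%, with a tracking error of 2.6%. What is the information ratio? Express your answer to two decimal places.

2.58

IR = (Rp − Rb) / TE = (10.8% − 4.1%) / 2.6% = 6.70% / 2.6% = 2.5769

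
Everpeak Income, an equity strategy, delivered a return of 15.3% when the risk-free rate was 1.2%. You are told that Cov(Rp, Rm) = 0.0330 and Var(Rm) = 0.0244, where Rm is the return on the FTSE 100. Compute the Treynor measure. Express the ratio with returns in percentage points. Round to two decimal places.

10.43

β = Cov / Var = 0.0330 / 0.0244 = 1.3525
Treynor = (Rp − Rf) / β = (15.3% − 1.2%) / 1.3525 = 14.10 / 1.3525 = 10.4251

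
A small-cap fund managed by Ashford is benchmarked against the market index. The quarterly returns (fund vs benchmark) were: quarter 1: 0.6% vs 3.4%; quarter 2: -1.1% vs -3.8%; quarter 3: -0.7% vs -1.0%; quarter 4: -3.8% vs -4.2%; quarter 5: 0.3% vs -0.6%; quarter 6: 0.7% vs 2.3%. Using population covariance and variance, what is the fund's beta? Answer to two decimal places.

0.45

r̄p = -0.6667%,  r̄m = -0.6500%
Cov = Σ(rp − r̄p)(rm − r̄m) / 6 = 3.6183
Var(rm) = Σ(rm − r̄m)² / 6 = 7.9592
β = Cov / Var = 3.6183 / 7.9592 = 0.4546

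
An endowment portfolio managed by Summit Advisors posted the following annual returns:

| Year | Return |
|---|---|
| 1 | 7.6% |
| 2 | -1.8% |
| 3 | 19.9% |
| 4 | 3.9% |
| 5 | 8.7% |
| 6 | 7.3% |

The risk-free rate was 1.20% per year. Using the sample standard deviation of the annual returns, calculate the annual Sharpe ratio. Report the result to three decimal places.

r̄ = (7.6 − 1.8 + 19.9 + 3.9 + 8.7 + 7.3) / 6 = 45.60 / 6 = 7.6000%
Σ(r − r̄)² = (7.6 − 7.6000)² + (-1.8 − 7.6000)² + (19.9 − 7.6000)² + … = 254.6400
σ = √[254.6400 / 5] = 7.1364%
Sharpe = (r̄ − rf) / σ = (7.6000 − 1.2) / 7.1364 = 6.4000 / 7.1364 = 0.8968

0.897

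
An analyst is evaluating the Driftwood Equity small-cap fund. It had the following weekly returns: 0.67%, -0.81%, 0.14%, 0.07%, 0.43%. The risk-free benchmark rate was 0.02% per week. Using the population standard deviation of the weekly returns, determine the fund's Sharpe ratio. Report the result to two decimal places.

0.16

Mean return r̄ = 0.500 / 5 = 0.1000%
Population std dev = √[1.2644 / 5] = 0.5029%
Sharpe = (r̄ − rf) / σ = (0.1000 − 0.02) / 0.5029 = 0.0800 / 0.5029 = 0.1591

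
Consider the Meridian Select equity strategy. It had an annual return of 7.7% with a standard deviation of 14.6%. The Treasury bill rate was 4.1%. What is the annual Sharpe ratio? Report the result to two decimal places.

0.25

Sharpe = (Rp − Rf) / σp = (7.7% − 4.1%) / 14.6% = 3.60% / 14.6% = 0.2466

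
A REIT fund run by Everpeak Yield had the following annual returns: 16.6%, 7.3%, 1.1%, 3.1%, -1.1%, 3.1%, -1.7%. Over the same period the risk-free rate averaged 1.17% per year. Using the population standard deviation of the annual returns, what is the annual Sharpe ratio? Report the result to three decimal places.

0.495

r̄ = (16.6 + 7.3 + 1.1 + 3.1 − 1.1 + 3.1 − 1.7) / 7 = 4.0571%
Population std dev = √[238.1571 / 7] = 5.8329%
Sharpe = (r̄ − rf) / σ = (4.0571 − 1.17) / 5.8329 = 2.8871 / 5.8329 = 0.4950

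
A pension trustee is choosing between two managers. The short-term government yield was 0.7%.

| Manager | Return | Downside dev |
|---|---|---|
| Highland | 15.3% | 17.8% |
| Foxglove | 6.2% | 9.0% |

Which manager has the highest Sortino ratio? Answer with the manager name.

Highland

Highland: Sortino ratio = (15.3% − 0.7%) / 17.8% = 0.820
Foxglove: Sortino ratio = (6.2% − 0.7%) / 9.0% = 0.611
Highest: Highland (0.820).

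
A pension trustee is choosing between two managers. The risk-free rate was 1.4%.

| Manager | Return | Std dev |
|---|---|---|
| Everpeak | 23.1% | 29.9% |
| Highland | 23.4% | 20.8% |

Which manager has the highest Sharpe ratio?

Everpeak: Sharpe ratio = (23.1% − 1.4%) / 29.9% = 0.726
Highland: Sharpe ratio = (23.4% − 1.4%) / 20.8% = 1.058
Highest: Highland (1.058).

Highland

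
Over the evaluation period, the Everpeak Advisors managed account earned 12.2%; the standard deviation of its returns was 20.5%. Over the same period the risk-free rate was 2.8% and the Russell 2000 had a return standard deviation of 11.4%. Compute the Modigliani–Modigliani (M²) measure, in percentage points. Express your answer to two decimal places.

8.03

Sharpe = (Rp − Rf) / σp = (12.2% − 2.8%) / 20.5% = 0.4585
M² = Rf + Sharpe × σm = 2.8% + 0.4585 × 11.4% = 8.0269%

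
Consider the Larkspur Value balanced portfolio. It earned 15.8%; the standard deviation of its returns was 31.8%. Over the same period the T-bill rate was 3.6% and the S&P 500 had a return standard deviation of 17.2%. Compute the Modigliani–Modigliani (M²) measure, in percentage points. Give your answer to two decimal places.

10.20

Sharpe = (Rp − Rf) / σp = (15.8% − 3.6%) / 31.8% = 0.3836
M² = Rf + Sharpe × σm = 3.6% + 0.3836 × 17.2% = 10.1979%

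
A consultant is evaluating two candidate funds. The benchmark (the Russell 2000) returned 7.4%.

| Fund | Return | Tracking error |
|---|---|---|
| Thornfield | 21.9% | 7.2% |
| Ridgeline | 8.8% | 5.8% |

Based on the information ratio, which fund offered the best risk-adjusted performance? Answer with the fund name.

Thornfield

Thornfield: IR = (21.9% − 7.4%) / 7.2% = 2.014
Ridgeline: IR = (8.8% − 7.4%) / 5.8% = 0.241
Highest: Thornfield (2.014).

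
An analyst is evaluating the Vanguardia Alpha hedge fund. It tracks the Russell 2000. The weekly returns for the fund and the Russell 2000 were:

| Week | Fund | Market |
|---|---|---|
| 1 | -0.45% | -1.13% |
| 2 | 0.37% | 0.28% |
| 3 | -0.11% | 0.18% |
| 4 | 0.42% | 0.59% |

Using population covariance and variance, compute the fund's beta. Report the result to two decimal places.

r̄p = 0.0575%,  r̄m = -0.0200%
Cov = Σ(rp − r̄p)(rm − r̄m) / 4 = 0.2112
Var(rm) = Σ(rm − r̄m)² / 4 = 0.4336
β = Cov / Var = 0.2112 / 0.4336 = 0.4871

0.49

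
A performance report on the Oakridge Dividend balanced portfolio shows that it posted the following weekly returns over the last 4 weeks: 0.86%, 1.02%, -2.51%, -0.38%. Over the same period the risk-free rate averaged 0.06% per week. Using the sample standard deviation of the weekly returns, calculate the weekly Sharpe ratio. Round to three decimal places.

μ = (0.86 + 1.02 − 2.51 − 0.38) / 4 = -0.2525%
Σ(r − μ)² = 7.9695; sample σ = √(7.9695/3) = 1.6299%
Sharpe = (μ − rf) / σ = (-0.2525 − 0.06) / 1.6299 = -0.3125 / 1.6299 = -0.1917

-0.192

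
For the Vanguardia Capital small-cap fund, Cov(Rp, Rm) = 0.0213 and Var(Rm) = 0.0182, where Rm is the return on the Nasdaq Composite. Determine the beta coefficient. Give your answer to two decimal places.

1.17

β = Cov(Rp, Rm) / Var(Rm) = 0.0213 / 0.0182 = 1.1703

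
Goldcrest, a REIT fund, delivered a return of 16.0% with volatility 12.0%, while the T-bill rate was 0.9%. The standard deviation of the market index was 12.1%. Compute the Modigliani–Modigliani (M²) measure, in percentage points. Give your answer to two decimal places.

Sharpe = (Rp − Rf) / σp = (16.0% − 0.9%) / 12.0% = 1.2583
M² = Rf + Sharpe × σm = 0.9% + 1.2583 × 12.1% = 16.1254%

16.13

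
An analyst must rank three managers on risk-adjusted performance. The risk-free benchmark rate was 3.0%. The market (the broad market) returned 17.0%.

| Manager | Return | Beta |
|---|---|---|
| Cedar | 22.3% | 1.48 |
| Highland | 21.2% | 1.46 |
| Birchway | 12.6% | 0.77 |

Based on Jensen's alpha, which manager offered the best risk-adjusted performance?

Birchway

Cedar: α = 22.3% − [3.0% + 1.48 × (17.0% − 3.0%)] = -1.420
Highland: α = 21.2% − [3.0% + 1.46 × (17.0% − 3.0%)] = -2.240
Birchway: α = 12.6% − [3.0% + 0.77 × (17.0% − 3.0%)] = -1.180
Highest: Birchway (-1.180).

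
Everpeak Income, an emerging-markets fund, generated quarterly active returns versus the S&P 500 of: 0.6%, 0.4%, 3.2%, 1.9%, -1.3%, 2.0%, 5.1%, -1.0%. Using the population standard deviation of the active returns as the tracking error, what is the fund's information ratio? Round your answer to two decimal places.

0.68

r̄ = (0.6 + 0.4 + 3.2 + 1.9 − 1.3 + 2 + 5.1 − 1) / 8 = 10.90 / 8 = 1.3625%
Σ(r − r̄)² = (0.6 − 1.3625)² + (0.4 − 1.3625)² + … = 32.2188
σ = √[32.2188 / 8] = 2.0068%
IR = r̄ / tracking error = 1.3625 / 2.0068 = 0.6789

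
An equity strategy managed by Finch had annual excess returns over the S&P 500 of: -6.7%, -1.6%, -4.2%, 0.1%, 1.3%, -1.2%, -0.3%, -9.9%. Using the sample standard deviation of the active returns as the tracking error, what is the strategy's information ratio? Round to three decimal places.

μ = (-6.7 − 1.6 − 4.2 + 0.1 + 1.3 − 1.2 − 0.3 − 9.9) / 8 = -22.50 / 8 = -2.8125%
Σ(r − μ)² = (-6.7 − (-2.8125))² + (-1.6 − (-2.8125))² + (-4.2 − (-2.8125))² + … = 103.0488
sample σ = √(103.0488 / 7) = √14.7213 = 3.8368%
IR = μ / tracking error = -2.8125 / 3.8368 = -0.7330

-0.733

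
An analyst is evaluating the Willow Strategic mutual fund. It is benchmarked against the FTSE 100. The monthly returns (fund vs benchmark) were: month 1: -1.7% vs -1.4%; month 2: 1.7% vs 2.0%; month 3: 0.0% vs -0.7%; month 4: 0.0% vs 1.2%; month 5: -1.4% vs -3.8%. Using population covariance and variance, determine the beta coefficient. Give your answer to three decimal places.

0.496

r̄p = -0.2800%,  r̄m = -0.5400%
Cov = Σ(rp − r̄p)(rm − r̄m) / 5 = 2.0688
Var(rm) = Σ(rm − r̄m)² / 5 = 4.1744
β = Cov / Var = 2.0688 / 4.1744 = 0.4956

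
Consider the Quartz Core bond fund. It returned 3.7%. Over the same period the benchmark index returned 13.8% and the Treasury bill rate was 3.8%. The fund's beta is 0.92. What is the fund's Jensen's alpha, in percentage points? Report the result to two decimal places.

CAPM expected return = Rf + β(Rm − Rf) = 3.8% + 0.92 × (13.8% − 3.8%) = 3.8 + 0.92 × 10.00 = 13.0000%
Jensen's α = Rp − E[R] = 3.7% − 13.0000% = -9.3000

-9.30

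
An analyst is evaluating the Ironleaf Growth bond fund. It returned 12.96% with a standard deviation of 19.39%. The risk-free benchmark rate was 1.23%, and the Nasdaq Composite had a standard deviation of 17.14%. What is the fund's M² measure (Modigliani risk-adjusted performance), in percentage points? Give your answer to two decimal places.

11.60

Sharpe = (Rp − Rf) / σp = (12.96% − 1.23%) / 19.39% = 0.6050
M² = Rf + Sharpe × σm = 1.23% + 0.6050 × 17.14% = 11.5997%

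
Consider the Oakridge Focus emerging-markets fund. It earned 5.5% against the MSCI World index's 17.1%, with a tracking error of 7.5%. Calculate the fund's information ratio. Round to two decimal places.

IR = (Rp − Rb) / TE = (5.5% − 17.1%) / 7.5% = -11.60% / 7.5% = -1.5467

-1.55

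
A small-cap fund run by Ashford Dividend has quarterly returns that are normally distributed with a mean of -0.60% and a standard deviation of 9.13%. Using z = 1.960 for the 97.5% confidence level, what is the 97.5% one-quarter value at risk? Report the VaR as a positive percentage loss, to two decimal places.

18.49

VaR (as % loss) = −(μ − z·σ) = −(-0.60% − 1.960 × 9.13%) = −(-18.4948%) = 18.4948%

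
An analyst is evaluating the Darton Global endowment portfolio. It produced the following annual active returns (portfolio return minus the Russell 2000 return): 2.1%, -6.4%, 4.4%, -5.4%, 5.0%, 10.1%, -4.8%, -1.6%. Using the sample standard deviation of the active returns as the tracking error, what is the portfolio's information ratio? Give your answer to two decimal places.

0.07

Mean return μ = 3.40 / 8 = 0.4250%
Sample σ = √[Σ(r − μ)² / 7] = √[245.0550 / 7] = √35.0079 = 5.9167%
IR = μ / tracking error = 0.4250 / 5.9167 = 0.0718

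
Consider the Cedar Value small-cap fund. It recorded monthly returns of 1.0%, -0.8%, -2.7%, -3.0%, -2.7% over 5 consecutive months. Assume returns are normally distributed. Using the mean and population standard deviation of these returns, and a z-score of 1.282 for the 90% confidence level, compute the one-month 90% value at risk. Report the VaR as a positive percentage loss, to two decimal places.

Mean return μ = -8.20 / 5 = -1.6400%
Σ(r − μ)² = 11.7720; population σ = √(11.7720/5) = 1.5344%
VaR = −(μ − z·σ) = −(-1.6400 − 1.282 × 1.5344) = −(-3.6071) = 3.6071%

3.61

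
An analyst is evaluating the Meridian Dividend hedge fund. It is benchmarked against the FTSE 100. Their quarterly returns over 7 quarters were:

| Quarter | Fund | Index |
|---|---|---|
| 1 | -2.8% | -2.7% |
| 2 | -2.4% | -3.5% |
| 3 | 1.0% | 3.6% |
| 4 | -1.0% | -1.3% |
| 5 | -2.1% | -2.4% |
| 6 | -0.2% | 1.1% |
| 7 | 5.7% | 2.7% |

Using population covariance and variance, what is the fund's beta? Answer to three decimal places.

r̄p = -0.2571%,  r̄m = -0.3571%
Cov = Σ(rp − r̄p)(rm − r̄m) / 7 = 5.7753
Var(rm) = Σ(rm − r̄m)² / 7 = 6.7939
β = Cov / Var = 5.7753 / 6.7939 = 0.8501

0.850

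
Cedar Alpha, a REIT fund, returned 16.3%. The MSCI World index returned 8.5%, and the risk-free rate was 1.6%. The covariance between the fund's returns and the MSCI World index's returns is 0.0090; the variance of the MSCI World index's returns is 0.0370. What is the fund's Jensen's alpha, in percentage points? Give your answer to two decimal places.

β = Cov / Var = 0.0090 / 0.0370 = 0.2432
E[R] = Rf + β(Rm − Rf) = 1.6% + 0.2432 × (8.5% − 1.6%) = 3.2781%
α = Rp − E[R] = 16.3% − 3.2781% = 13.0219

13.02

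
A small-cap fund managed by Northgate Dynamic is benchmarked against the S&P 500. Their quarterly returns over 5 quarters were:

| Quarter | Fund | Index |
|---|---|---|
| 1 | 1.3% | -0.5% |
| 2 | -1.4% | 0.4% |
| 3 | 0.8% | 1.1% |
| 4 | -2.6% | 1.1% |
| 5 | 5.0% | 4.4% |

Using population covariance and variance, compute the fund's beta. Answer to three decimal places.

r̄p = 0.6200%,  r̄m = 1.3000%
Cov = Σ(rp − r̄p)(rm − r̄m) / 5 = 2.9560
Var(rm) = Σ(rm − r̄m)² / 5 = 2.7480
β = Cov / Var = 2.9560 / 2.7480 = 1.0757

1.076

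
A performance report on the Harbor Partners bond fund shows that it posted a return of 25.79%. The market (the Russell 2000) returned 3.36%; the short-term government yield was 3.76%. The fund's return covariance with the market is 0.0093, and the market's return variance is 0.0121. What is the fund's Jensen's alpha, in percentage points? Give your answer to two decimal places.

22.34

β = Cov / Var = 0.0093 / 0.0121 = 0.7686
E[R] = Rf + β(Rm − Rf) = 3.76% + 0.7686 × (3.36% − 3.76%) = 3.4526%
α = Rp − E[R] = 25.79% − 3.4526% = 22.3374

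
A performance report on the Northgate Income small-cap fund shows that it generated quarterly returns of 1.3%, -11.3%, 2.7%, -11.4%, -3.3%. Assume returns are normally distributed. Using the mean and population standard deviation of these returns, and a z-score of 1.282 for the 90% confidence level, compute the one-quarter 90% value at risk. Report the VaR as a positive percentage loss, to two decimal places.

12.11

r̄ = (1.3 − 11.3 + 2.7 − 11.4 − 3.3) / 5 = -22.00 / 5 = -4.4000%
Σ(r − r̄)² = 180.7200; population σ = √(180.7200/5) = 6.0120%
VaR = −(r̄ − z·σ) = −(-4.4000 − 1.282 × 6.0120) = −(-12.1074) = 12.1074%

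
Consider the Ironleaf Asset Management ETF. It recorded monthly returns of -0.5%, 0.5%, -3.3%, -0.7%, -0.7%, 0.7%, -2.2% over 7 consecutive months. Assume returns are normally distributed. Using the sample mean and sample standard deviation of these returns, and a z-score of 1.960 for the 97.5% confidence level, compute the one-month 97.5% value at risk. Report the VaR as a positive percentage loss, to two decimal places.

Mean return r̄ = -6.20 / 7 = -0.8857%
Σ(r − r̄)² = (-0.5 − (-0.8857))² + (0.5 − (-0.8857))² + (-3.3 − (-0.8857))² + … = 12.2086
sample σ = √(12.2086 / 6) = √2.0348 = 1.4265%
VaR = −(r̄ − z·σ) = −(-0.8857 − 1.960 × 1.4265) = −(-3.6816) = 3.6816%

3.68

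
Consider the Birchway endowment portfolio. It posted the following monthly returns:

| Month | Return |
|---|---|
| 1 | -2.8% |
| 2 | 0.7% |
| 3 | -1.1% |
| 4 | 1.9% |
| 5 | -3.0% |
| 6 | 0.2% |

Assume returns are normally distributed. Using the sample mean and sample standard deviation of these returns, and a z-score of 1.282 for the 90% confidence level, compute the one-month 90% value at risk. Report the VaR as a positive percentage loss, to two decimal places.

r̄ = (-2.8 + 0.7 − 1.1 + 1.9 − 3 + 0.2) / 6 = -4.10 / 6 = -0.6833%
Sample σ = √[Σ(r − r̄)² / 5] = √[19.3883 / 5] = √3.8777 = 1.9692%
VaR = −(r̄ − z·σ) = −(-0.6833 − 1.282 × 1.9692) = −(-3.2078) = 3.2078%

3.21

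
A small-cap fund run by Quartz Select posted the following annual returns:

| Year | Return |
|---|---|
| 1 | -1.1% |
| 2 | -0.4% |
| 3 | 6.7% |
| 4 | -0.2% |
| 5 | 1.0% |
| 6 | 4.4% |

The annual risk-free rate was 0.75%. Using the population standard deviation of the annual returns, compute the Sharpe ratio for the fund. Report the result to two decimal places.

0.35

r̄ = (-1.1 − 0.4 + 6.7 − 0.2 + 1 + 4.4) / 6 = 10.40 / 6 = 1.7333%
Population σ = √[Σ(r − r̄)² / 6] = √[48.6333 / 6] = √8.1056 = 2.8470%
Sharpe = (r̄ − rf) / σ = (1.7333 − 0.75) / 2.8470 = 0.9833 / 2.8470 = 0.3454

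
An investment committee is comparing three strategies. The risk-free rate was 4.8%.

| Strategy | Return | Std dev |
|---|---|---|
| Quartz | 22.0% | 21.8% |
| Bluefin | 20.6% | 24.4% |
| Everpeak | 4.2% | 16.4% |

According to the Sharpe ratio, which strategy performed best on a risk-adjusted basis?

Quartz: Sharpe ratio = (22.0% − 4.8%) / 21.8% = 0.789
Bluefin: Sharpe ratio = (20.6% − 4.8%) / 24.4% = 0.648
Everpeak: Sharpe ratio = (4.2% − 4.8%) / 16.4% = -0.037
Highest: Quartz (0.789).

Quartz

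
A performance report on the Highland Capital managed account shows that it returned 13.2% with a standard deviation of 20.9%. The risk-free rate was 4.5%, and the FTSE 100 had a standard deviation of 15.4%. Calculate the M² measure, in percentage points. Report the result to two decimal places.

10.91

Sharpe = (Rp − Rf) / σp = (13.2% − 4.5%) / 20.9% = 0.4163
M² = Rf + Sharpe × σm = 4.5% + 0.4163 × 15.4% = 10.9110%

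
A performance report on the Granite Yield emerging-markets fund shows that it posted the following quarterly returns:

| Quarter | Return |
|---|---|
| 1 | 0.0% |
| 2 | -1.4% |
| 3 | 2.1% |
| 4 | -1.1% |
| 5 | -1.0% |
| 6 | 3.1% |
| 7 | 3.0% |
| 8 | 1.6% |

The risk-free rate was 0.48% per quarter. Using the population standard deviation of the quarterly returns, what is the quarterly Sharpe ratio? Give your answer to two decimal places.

Mean return r̄ = 6.30 / 8 = 0.7875%
Population std dev = √[24.7888 / 8] = 1.7603%
Sharpe = (r̄ − rf) / σ = (0.7875 − 0.48) / 1.7603 = 0.3075 / 1.7603 = 0.1747

0.17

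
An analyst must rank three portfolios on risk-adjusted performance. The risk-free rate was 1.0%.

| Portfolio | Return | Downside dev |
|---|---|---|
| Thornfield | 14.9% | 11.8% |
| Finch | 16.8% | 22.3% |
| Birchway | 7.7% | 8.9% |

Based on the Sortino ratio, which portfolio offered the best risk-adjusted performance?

Thornfield: Sortino ratio = (14.9% − 1.0%) / 11.8% = 1.178
Finch: Sortino ratio = (16.8% − 1.0%) / 22.3% = 0.709
Birchway: Sortino ratio = (7.7% − 1.0%) / 8.9% = 0.753
Highest: Thornfield (1.178).

Thornfield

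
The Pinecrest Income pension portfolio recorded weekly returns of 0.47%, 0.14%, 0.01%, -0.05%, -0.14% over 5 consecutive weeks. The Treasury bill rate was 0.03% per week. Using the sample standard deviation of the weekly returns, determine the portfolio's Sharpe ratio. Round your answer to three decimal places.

0.236

r̄ = (0.47 + 0.14 + 0.01 − 0.05 − 0.14) / 5 = 0.430 / 5 = 0.0860%
Σ(r − r̄)² = (0.47 − 0.0860)² + (0.14 − 0.0860)² + (0.01 − 0.0860)² + … = 0.2257
σ = √[0.2257 / 4] = 0.2375%
Sharpe = (r̄ − rf) / σ = (0.0860 − 0.03) / 0.2375 = 0.0560 / 0.2375 = 0.2358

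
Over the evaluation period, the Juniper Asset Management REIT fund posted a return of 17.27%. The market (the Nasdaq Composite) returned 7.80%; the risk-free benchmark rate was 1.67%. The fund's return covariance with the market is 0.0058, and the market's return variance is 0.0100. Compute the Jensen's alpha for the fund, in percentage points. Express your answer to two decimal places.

β = Cov / Var = 0.0058 / 0.0100 = 0.5800
E[R] = Rf + β(Rm − Rf) = 1.67% + 0.5800 × (7.80% − 1.67%) = 5.2254%
α = Rp − E[R] = 17.27% − 5.2254% = 12.0446

12.04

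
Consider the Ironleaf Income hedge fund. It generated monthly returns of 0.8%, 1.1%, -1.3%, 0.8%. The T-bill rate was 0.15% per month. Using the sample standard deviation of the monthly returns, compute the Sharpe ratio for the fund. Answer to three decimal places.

0.180

μ = (0.8 + 1.1 − 1.3 + 0.8) / 4 = 0.3500%
Σ(r − μ)² = (0.8 − 0.3500)² + (1.1 − 0.3500)² + … = 3.6900
σ = √[3.6900 / 3] = 1.1091%
Sharpe = (μ − rf) / σ = (0.3500 − 0.15) / 1.1091 = 0.2000 / 1.1091 = 0.1803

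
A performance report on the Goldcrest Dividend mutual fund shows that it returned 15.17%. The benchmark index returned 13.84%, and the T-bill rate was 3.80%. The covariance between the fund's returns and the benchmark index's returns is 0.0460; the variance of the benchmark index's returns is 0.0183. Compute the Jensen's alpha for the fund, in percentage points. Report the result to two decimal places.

β = Cov / Var = 0.0460 / 0.0183 = 2.5137
E[R] = Rf + β(Rm − Rf) = 3.80% + 2.5137 × (13.84% − 3.80%) = 29.0375%
α = Rp − E[R] = 15.17% − 29.0375% = -13.8675

-13.87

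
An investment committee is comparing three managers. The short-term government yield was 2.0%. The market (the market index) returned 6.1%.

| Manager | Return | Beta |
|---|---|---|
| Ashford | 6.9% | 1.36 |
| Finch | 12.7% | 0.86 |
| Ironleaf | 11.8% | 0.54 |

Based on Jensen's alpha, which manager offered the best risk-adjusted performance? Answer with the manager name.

Ashford: α = 6.9% − [2.0% + 1.36 × (6.1% − 2.0%)] = -0.676
Finch: α = 12.7% − [2.0% + 0.86 × (6.1% − 2.0%)] = 7.174
Ironleaf: α = 11.8% − [2.0% + 0.54 × (6.1% − 2.0%)] = 7.586
Highest: Ironleaf (7.586).

Ironleaf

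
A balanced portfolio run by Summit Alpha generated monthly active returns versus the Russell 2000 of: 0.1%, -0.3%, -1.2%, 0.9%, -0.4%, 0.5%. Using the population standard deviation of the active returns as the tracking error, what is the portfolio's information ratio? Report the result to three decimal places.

-0.099

Mean return r̄ = -0.40 / 6 = -0.0667%
Population std dev = √[2.7333 / 6] = 0.6749%
IR = r̄ / tracking error = -0.0667 / 0.6749 = -0.0988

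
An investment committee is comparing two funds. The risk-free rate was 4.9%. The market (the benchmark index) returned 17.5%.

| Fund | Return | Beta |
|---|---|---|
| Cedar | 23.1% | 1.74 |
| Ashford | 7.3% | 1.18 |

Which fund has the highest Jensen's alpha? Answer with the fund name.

Cedar

Cedar: α = 23.1% − [4.9% + 1.74 × (17.5% − 4.9%)] = -3.724
Ashford: α = 7.3% − [4.9% + 1.18 × (17.5% − 4.9%)] = -12.468
Highest: Cedar (-3.724).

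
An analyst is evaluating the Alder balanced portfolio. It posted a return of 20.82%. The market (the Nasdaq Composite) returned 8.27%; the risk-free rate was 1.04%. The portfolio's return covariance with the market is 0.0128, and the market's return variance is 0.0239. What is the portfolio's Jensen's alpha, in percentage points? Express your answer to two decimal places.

β = Cov / Var = 0.0128 / 0.0239 = 0.5356
E[R] = Rf + β(Rm − Rf) = 1.04% + 0.5356 × (8.27% − 1.04%) = 4.9124%
α = Rp − E[R] = 20.82% − 4.9124% = 15.9076

15.91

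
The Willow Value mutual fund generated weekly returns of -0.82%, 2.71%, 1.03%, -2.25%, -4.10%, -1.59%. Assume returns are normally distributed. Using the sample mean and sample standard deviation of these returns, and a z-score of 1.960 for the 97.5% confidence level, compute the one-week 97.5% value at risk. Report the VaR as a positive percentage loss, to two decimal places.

r̄ = (-0.82 + 2.71 + 1.03 − 2.25 − 4.1 − 1.59) / 6 = -5.020 / 6 = -0.8367%
Sample std dev = √[29.2779 / 5] = 2.4198%
VaR = −(r̄ − z·σ) = −(-0.8367 − 1.960 × 2.4198) = −(-5.5795) = 5.5795%

5.58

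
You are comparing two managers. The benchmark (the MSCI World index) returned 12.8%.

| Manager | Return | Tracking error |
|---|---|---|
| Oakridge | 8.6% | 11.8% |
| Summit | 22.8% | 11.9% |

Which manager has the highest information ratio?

Summit

Oakridge: IR = (8.6% − 12.8%) / 11.8% = -0.356
Summit: IR = (22.8% − 12.8%) / 11.9% = 0.840
Highest: Summit (0.840).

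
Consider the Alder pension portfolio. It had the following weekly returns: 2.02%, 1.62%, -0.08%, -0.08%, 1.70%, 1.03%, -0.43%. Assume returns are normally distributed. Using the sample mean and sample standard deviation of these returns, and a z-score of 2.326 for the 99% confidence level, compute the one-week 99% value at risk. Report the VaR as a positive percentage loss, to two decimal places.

r̄ = (2.02 + 1.62 − 0.08 − 0.08 + 1.7 + 1.03 − 0.43) / 7 = 0.8257%
Σ(r − r̄)² = (2.02 − 0.8257)² + (1.62 − 0.8257)² + (-0.08 − 0.8257)² + … = 6.0808
σ = √[6.0808 / 6] = 1.0067%
VaR = −(r̄ − z·σ) = −(0.8257 − 2.326 × 1.0067) = −(-1.5159) = 1.5159%

1.52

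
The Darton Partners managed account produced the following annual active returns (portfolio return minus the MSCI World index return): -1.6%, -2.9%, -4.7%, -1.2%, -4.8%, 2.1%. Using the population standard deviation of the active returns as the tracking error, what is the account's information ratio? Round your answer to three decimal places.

-0.926

r̄ = (-1.6 − 2.9 − 4.7 − 1.2 − 4.8 + 2.1) / 6 = -13.10 / 6 = -2.1833%
Population σ = √[Σ(r − r̄)² / 6] = √[33.3483 / 6] = √5.5581 = 2.3576%
IR = r̄ / tracking error = -2.1833 / 2.3576 = -0.9261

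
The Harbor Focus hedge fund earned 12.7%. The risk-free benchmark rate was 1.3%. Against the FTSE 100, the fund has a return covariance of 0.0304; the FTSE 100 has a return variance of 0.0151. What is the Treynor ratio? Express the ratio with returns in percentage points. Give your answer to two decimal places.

β = Cov / Var = 0.0304 / 0.0151 = 2.0132
Treynor = (Rp − Rf) / β = (12.7% − 1.3%) / 2.0132 = 11.40 / 2.0132 = 5.6626

5.66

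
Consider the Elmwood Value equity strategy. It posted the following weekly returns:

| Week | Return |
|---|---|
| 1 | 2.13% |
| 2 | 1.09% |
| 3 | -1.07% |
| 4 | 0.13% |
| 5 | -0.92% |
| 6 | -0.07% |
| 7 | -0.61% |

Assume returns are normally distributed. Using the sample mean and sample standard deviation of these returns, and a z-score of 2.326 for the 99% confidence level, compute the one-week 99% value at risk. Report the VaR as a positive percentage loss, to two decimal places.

r̄ = (2.13 + 1.09 − 1.07 + 0.13 − 0.92 − 0.07 − 0.61) / 7 = 0.0971%
Σ(r − r̄)² = (2.13 − 0.0971)² + (1.09 − 0.0971)² + (-1.07 − 0.0971)² + … = 8.0441
sample σ = √(8.0441 / 6) = √1.3407 = 1.1579%
VaR = −(r̄ − z·σ) = −(0.0971 − 2.326 × 1.1579) = −(-2.5962) = 2.5962%

2.60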